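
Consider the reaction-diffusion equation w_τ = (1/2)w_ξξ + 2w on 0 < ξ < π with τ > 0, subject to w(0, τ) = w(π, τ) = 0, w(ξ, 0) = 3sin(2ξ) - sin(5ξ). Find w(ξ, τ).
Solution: Substitute w = exp(2τ)u, i.e. u = exp(-2τ)w.
By the product rule, w_τ = exp(2τ)(u_τ + 2u), w_ξξ = exp(2τ)u_ξξ.
Substituting into the PDE and dividing by exp(2τ): u_τ + 2u = (1/2)u_ξξ + 2u.
The lower-order terms cancel, leaving the standard heat equation u_τ = (1/2)u_ξξ.
Initial data for u: u(ξ,0) = w(ξ,0) = 3sin(2ξ) - sin(5ξ). The boundary conditions carry over: u(0,τ) = u(π,τ) = 0.
Solve for u:
  Using separation of variables u = X(ξ)T(τ):
  Eigenfunctions: sin(nξ), n = 1, 2, 3, ...
  General solution: u(ξ, τ) = Σ c_n sin(nξ) exp(-n² τ/2)
  Matching u(ξ,0) = 3sin(2ξ) - sin(5ξ) term by term: c_2=3, c_5=-1.
Hence u(ξ,τ) = 3exp(-2τ)sin(2ξ) - exp(-25τ/2)sin(5ξ).
Transform back: w(ξ,τ) = exp(2τ)u(ξ,τ).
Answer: w(ξ, τ) = 3sin(2ξ) - exp(-21τ/2)sin(5ξ)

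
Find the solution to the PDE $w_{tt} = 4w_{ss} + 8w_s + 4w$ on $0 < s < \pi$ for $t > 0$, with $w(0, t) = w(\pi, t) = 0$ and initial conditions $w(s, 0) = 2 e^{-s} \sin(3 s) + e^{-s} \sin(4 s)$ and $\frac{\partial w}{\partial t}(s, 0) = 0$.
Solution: Substitute $w = e^{-s}u$.
Then $w_s = e^{-s}(u_s - u)$, $w_{ss} = e^{-s}(u_{ss} - 2u_s + u)$, $w_{tt} = e^{-s}u_{tt}$; substituting and dividing by $e^{-s}$, the lower-order terms cancel: $u_{tt} = 4u_{ss}$ (standard wave equation).
Data for $u$: $u(s,0) = e^{s}w(s,0) = 2 \sin(3 s) + \sin(4 s)$; $u_t(s,0) = e^{s}w_t(s,0) = 0$. The boundary conditions carry over: $u(0,t) = u(\pi,t) = 0$.
Separating variables: $u = \sum [A_n \cos(\omega_n t) + B_n \sin(\omega_n t)] \sin(ns)$, $\omega_n = 2n$. From ICs: $A_3=2, A_4=1$.
So $u(s,t) = 2 \sin(3 s) \cos(6 t) + \sin(4 s) \cos(8 t)$, and $w(s,t) = e^{-s}u(s,t)$.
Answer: $w(s, t) = 2 e^{-s} \sin(3 s) \cos(6 t) + e^{-s} \sin(4 s) \cos(8 t)$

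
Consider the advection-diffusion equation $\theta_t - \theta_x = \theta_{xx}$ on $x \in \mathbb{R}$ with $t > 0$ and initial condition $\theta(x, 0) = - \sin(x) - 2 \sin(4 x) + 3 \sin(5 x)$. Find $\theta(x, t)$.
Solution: Change to a moving frame: let $\eta = x + t$, $\sigma = t$ and write $\theta(x,t) = u(\eta,\sigma)$.
By the chain rule $\theta_t = u_{\sigma} + u_{\eta}$, $\theta_x = u_{\eta}$, $\theta_{xx} = u_{\eta\eta}$.
Then $\theta_t - \theta_x = u_{\sigma}$: the advection term cancels and the PDE becomes the heat equation $u_{\sigma} = u_{\eta\eta}$ on $\eta \in \mathbb{R}$.
Initial data: $u(\eta,0) = \theta(\eta,0) = - \sin(\eta) - 2 \sin(4 \eta) + 3 \sin(5 \eta)$.
On $\eta \in \mathbb{R}$ each mode satisfies $(\sin(n\eta))'' = -n^2 \sin(n\eta)$, so $e^{-n^2\sigma} \sin(n\eta)$ solves the heat equation; by superposition $u(\eta,\sigma) = \sum c_n e^{-n^2\sigma} \sin(n\eta)$.
Reading off the coefficients: $c_1=-1, c_4=-2, c_5=3$, so $u(\eta,\sigma) = - e^{-\sigma} \sin(\eta) - 2 e^{-16 \sigma} \sin(4 \eta) + 3 e^{-25 \sigma} \sin(5 \eta)$.
Substituting back $\eta = x + t$, $\sigma = t$: $\theta(x,t) = u(x + t, t)$.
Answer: $\theta(x, t) = - e^{-t} \sin(t + x) - 2 e^{-16 t} \sin(4 t + 4 x) + 3 e^{-25 t} \sin(5 t + 5 x)$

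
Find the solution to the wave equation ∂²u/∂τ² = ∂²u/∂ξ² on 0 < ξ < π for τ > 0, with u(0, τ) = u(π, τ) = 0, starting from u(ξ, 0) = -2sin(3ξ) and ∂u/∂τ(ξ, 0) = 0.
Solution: Separating variables: u = Σ [A_n cos(ω_n τ) + B_n sin(ω_n τ)] sin(nξ), ω_n = n. From ICs: A_3=-2.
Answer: u(ξ, τ) = -2sin(3ξ)cos(3τ)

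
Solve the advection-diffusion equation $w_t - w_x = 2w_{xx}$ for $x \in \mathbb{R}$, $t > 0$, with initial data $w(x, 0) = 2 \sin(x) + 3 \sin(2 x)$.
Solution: Moving frame: $\eta = x + t$, $\sigma = t$, $w = u(\eta,\sigma)$, so $w_t = u_{\sigma} + u_{\eta}$ and $w_{xx} = u_{\eta\eta}$.
Hence $w_t - w_x = u_{\sigma}$ and the PDE becomes the heat equation $u_{\sigma} = 2u_{\eta\eta}$ on $\eta \in \mathbb{R}$.
Initial data: $u(\eta,0) = w(\eta,0) = 2 \sin(\eta) + 3 \sin(2 \eta)$. Each mode $\sin(n\eta)$ decays as $e^{-2n^2\sigma}$ on $\mathbb{R}$, so $u(\eta,\sigma) = \sum c_n e^{-2n^2\sigma} \sin(n\eta)$ with $c_1=2, c_2=3$: $u(\eta,\sigma) = 2 e^{-2 \sigma} \sin(\eta) + 3 e^{-8 \sigma} \sin(2 \eta)$.
Substituting back: $w(x,t) = u(x + t, t)$.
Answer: $w(x, t) = 2 e^{-2 t} \sin(t + x) + 3 e^{-8 t} \sin(2 t + 2 x)$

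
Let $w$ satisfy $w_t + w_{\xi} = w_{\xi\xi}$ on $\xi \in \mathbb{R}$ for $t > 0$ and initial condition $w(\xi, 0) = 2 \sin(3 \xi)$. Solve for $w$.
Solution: Moving frame: $\eta = \xi - t$, $\sigma = t$, $w = u(\eta,\sigma)$, so $w_t = u_{\sigma} - u_{\eta}$ and $w_{\xi\xi} = u_{\eta\eta}$.
Hence $w_t + w_{\xi} = u_{\sigma}$ and the PDE becomes the heat equation $u_{\sigma} = u_{\eta\eta}$ on $\eta \in \mathbb{R}$.
Initial data: $u(\eta,0) = w(\eta,0) = 2 \sin(3 \eta)$. Each mode $\sin(n\eta)$ decays as $e^{-n^2\sigma}$ on $\mathbb{R}$, so $u(\eta,\sigma) = \sum c_n e^{-n^2\sigma} \sin(n\eta)$ with $c_3=2$: $u(\eta,\sigma) = 2 e^{-9 \sigma} \sin(3 \eta)$.
Substituting back: $w(\xi,t) = u(\xi - t, t)$.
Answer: $w(\xi, t) = 2 e^{-9 t} \sin(3 \xi - 3 t)$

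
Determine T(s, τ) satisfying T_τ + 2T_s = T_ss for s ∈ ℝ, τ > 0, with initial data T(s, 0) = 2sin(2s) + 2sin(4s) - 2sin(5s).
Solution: Moving frame: η = s - 2τ, σ = τ, T = u(η,σ), so T_τ = u_σ - 2u_η and T_ss = u_ηη.
Hence T_τ + 2T_s = u_σ and the PDE becomes the heat equation u_σ = u_ηη on η ∈ ℝ.
Initial data: u(η,0) = T(η,0) = 2sin(2η) + 2sin(4η) - 2sin(5η). Each mode sin(nη) decays as exp(-n²σ) on ℝ, so u(η,σ) = Σ c_n exp(-n²σ) sin(nη) with c_2=2, c_4=2, c_5=-2: u(η,σ) = 2exp(-4σ)sin(2η) + 2exp(-16σ)sin(4η) - 2exp(-25σ)sin(5η).
Substituting back: T(s,τ) = u(s - 2τ, τ).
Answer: T(s, τ) = 2exp(-4τ)sin(2s - 4τ) + 2exp(-16τ)sin(4s - 8τ) - 2exp(-25τ)sin(5s - 10τ)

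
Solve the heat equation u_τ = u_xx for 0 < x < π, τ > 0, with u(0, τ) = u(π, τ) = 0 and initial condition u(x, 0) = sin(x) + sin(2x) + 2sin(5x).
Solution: Separating variables: u = Σ c_n exp(-n²τ) sin(nx). From u(x,0) = sin(x) + sin(2x) + 2sin(5x): c_1=1, c_2=1, c_5=2.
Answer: u(x, τ) = exp(-τ)sin(x) + exp(-4τ)sin(2x) + 2exp(-25τ)sin(5x)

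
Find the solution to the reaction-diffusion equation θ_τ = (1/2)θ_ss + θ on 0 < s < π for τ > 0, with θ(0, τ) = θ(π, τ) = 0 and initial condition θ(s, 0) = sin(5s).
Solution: Substitute θ = exp(τ)u.
Then θ_τ = exp(τ)(u_τ + u), θ_ss = exp(τ)u_ss; substituting and dividing by exp(τ), the lower-order terms cancel: u_τ = (1/2)u_ss (standard heat equation).
Data for u: u(s,0) = θ(s,0) = sin(5s). The boundary conditions carry over: u(0,τ) = u(π,τ) = 0.
Separating variables: u = Σ c_n exp(-n²τ/2) sin(ns). From u(s,0) = sin(5s): c_5=1.
So u(s,τ) = exp(-25τ/2)sin(5s), and θ(s,τ) = exp(τ)u(s,τ).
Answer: θ(s, τ) = exp(-23τ/2)sin(5s)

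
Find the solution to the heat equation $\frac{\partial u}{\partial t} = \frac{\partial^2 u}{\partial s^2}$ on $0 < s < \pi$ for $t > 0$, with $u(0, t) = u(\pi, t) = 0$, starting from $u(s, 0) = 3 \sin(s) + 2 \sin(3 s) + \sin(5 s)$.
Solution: Separating variables: $u = \sum c_n e^{-n^2t} \sin(ns)$. From $u(s,0) = 3 \sin(s) + 2 \sin(3 s) + \sin(5 s)$: $c_1=3, c_3=2, c_5=1$.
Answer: $u(s, t) = 3 e^{-t} \sin(s) + 2 e^{-9 t} \sin(3 s) + e^{-25 t} \sin(5 s)$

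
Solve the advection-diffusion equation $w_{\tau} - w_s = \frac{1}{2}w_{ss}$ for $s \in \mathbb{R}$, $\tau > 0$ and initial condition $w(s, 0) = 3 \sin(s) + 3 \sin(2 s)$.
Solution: Change to a moving frame: let $\eta = s + \tau$, $\sigma = \tau$ and write $w(s,\tau) = u(\eta,\sigma)$.
By the chain rule $w_{\tau} = u_{\sigma} + u_{\eta}$, $w_s = u_{\eta}$, $w_{ss} = u_{\eta\eta}$.
Then $w_{\tau} - w_s = u_{\sigma}$: the advection term cancels and the PDE becomes the heat equation $u_{\sigma} = \frac{1}{2}u_{\eta\eta}$ on $\eta \in \mathbb{R}$.
Initial data: $u(\eta,0) = w(\eta,0) = 3 \sin(\eta) + 3 \sin(2 \eta)$.
On $\eta \in \mathbb{R}$ each mode satisfies $(\sin(n\eta))'' = -n^2 \sin(n\eta)$, so $e^{-n^2\sigma/2} \sin(n\eta)$ solves the heat equation; by superposition $u(\eta,\sigma) = \sum c_n e^{-n^2\sigma/2} \sin(n\eta)$.
Reading off the coefficients: $c_1=3, c_2=3$, so $u(\eta,\sigma) = 3 e^{-2 \sigma} \sin(2 \eta) + 3 e^{-\sigma/2} \sin(\eta)$.
Substituting back $\eta = s + \tau$, $\sigma = \tau$: $w(s,\tau) = u(s + \tau, \tau)$.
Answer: $w(s, \tau) = 3 e^{-2 \tau} \sin(2 \tau + 2 s) + 3 e^{-\tau/2} \sin(\tau + s)$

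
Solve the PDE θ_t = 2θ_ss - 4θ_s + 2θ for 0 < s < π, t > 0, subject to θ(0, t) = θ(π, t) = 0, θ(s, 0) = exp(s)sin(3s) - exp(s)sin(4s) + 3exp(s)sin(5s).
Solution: Substitute θ = exp(s)u.
Then θ_s = exp(s)(u_s + u), θ_ss = exp(s)(u_ss + 2u_s + u), θ_t = exp(s)u_t; substituting and dividing by exp(s), the lower-order terms cancel: u_t = 2u_ss (standard heat equation).
Data for u: u(s,0) = exp(-s)θ(s,0) = sin(3s) - sin(4s) + 3sin(5s). The boundary conditions carry over: u(0,t) = u(π,t) = 0.
Separating variables: u = Σ c_n exp(-2n²t) sin(ns). From u(s,0) = sin(3s) - sin(4s) + 3sin(5s): c_3=1, c_4=-1, c_5=3.
So u(s,t) = exp(-18t)sin(3s) - exp(-32t)sin(4s) + 3exp(-50t)sin(5s), and θ(s,t) = exp(s)u(s,t).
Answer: θ(s, t) = exp(s)exp(-18t)sin(3s) - exp(s)exp(-32t)sin(4s) + 3exp(s)exp(-50t)sin(5s)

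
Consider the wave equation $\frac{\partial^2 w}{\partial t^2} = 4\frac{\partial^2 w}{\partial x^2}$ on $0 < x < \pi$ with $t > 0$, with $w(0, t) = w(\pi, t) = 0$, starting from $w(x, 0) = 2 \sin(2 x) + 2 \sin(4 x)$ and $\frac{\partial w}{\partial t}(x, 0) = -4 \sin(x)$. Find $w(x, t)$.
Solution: Separating variables: $w = \sum [A_n \cos(\omega_n t) + B_n \sin(\omega_n t)] \sin(nx)$, $\omega_n = 2n$. From ICs ($B_n$ = velocity coefficient / $\omega_n$): $A_2=2, A_4=2, B_1=-2$.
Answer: $w(x, t) = -2 \sin(2 t) \sin(x) + 2 \sin(2 x) \cos(4 t) + 2 \sin(4 x) \cos(8 t)$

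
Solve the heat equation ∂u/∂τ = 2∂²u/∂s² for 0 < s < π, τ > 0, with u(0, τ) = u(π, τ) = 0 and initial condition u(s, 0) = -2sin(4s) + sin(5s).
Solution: Using separation of variables u = X(s)T(τ):
Eigenfunctions: sin(ns), n = 1, 2, 3, ...
General solution: u(s, τ) = Σ c_n sin(ns) exp(-2n² τ)
Matching u(s,0) = -2sin(4s) + sin(5s) term by term: c_4=-2, c_5=1.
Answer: u(s, τ) = -2exp(-32τ)sin(4s) + exp(-50τ)sin(5s)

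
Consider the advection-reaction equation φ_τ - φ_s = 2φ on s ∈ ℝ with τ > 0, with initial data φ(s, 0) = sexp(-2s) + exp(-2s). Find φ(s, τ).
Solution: Substitute φ = exp(-2s)u, i.e. u = exp(2s)φ.
By the product rule, φ_s = exp(-2s)(u_s - 2u), φ_τ = exp(-2s)u_τ.
Substituting into the PDE and dividing by exp(-2s): u_τ - (u_s - 2u) = 2u.
The lower-order terms cancel, leaving the standard advection equation u_τ - u_s = 0.
Initial data for u: u(s,0) = exp(2s)φ(s,0) = s + 1.
Solve for u:
  By method of characteristics (waves move left with speed 1):
  Along characteristics s + τ = const, u is constant, so u(s,τ) = f(s + τ) with f = u(·, 0).
Hence u(s,τ) = s + τ + 1.
Transform back: φ(s,τ) = exp(-2s)u(s,τ).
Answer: φ(s, τ) = sexp(-2s) + τexp(-2s) + exp(-2s)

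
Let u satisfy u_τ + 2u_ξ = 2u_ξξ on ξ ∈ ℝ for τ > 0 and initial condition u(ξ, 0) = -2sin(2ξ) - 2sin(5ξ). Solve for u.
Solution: Moving frame: η = ξ - 2τ, σ = τ, u = w(η,σ), so u_τ = w_σ - 2w_η and u_ξξ = w_ηη.
Hence u_τ + 2u_ξ = w_σ and the PDE becomes the heat equation w_σ = 2w_ηη on η ∈ ℝ.
Initial data: w(η,0) = u(η,0) = -2sin(2η) - 2sin(5η). Each mode sin(nη) decays as exp(-2n²σ) on ℝ, so w(η,σ) = Σ c_n exp(-2n²σ) sin(nη) with c_2=-2, c_5=-2: w(η,σ) = -2exp(-8σ)sin(2η) - 2exp(-50σ)sin(5η).
Substituting back: u(ξ,τ) = w(ξ - 2τ, τ).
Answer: u(ξ, τ) = -2exp(-8τ)sin(2ξ - 4τ) - 2exp(-50τ)sin(5ξ - 10τ)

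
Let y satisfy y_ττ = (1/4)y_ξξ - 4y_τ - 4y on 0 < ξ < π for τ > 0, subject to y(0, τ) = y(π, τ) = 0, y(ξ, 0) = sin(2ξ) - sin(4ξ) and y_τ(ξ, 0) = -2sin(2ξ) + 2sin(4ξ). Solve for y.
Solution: Substitute y = exp(-2τ)u, i.e. u = exp(2τ)y.
By the product rule, y_τ = exp(-2τ)(u_τ - 2u), y_ττ = exp(-2τ)(u_ττ - 4u_τ + 4u), y_ξξ = exp(-2τ)u_ξξ.
Substituting into the PDE and dividing by exp(-2τ): u_ττ - 4u_τ + 4u = (1/4)u_ξξ - 4(u_τ - 2u) - 4u.
The lower-order terms cancel, leaving the standard wave equation u_ττ = (1/4)u_ξξ.
Initial data for u: u(ξ,0) = y(ξ,0) = sin(2ξ) - sin(4ξ); u_τ(ξ,0) = y_τ(ξ,0) + 2y(ξ,0) = 0. The boundary conditions carry over: u(0,τ) = u(π,τ) = 0.
Solve for u:
  Using separation of variables u = X(ξ)T(τ):
  Eigenfunctions: sin(nξ), n = 1, 2, 3, ...
  General solution: u(ξ, τ) = Σ [A_n cos(n τ/2) + B_n sin(n τ/2)] sin(nξ)
  From u(ξ,0) = sin(2ξ) - sin(4ξ): A_2=1, A_4=-1. From u_τ(ξ,0) = 0: all B_n = 0.
Hence u(ξ,τ) = sin(2ξ)cos(τ) - sin(4ξ)cos(2τ).
Transform back: y(ξ,τ) = exp(-2τ)u(ξ,τ).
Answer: y(ξ, τ) = exp(-2τ)sin(2ξ)cos(τ) - exp(-2τ)sin(4ξ)cos(2τ)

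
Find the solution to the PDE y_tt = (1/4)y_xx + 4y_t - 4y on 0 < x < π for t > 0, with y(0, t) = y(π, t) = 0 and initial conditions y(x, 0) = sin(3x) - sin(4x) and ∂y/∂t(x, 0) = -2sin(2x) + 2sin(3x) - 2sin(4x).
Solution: Substitute y = exp(2t)u, i.e. u = exp(-2t)y.
By the product rule, y_t = exp(2t)(u_t + 2u), y_tt = exp(2t)(u_tt + 4u_t + 4u), y_xx = exp(2t)u_xx.
Substituting into the PDE and dividing by exp(2t): u_tt + 4u_t + 4u = (1/4)u_xx + 4(u_t + 2u) - 4u.
The lower-order terms cancel, leaving the standard wave equation u_tt = (1/4)u_xx.
Initial data for u: u(x,0) = y(x,0) = sin(3x) - sin(4x); u_t(x,0) = y_t(x,0) - 2y(x,0) = -2sin(2x). The boundary conditions carry over: u(0,t) = u(π,t) = 0.
Solve for u:
  Using separation of variables u = X(x)T(t):
  Eigenfunctions: sin(nx), n = 1, 2, 3, ...
  General solution: u(x, t) = Σ [A_n cos(n t/2) + B_n sin(n t/2)] sin(nx)
  From u(x,0) = sin(3x) - sin(4x): A_3=1, A_4=-1. From u_t(x,0) = -2sin(2x), using u_t(x,0) = Σ ω_n B_n sin(nx) with ω_n = n/2: B_2 = (-2)/1 = -2.
Hence u(x,t) = -2sin(t)sin(2x) + sin(3x)cos(3t/2) - sin(4x)cos(2t).
Transform back: y(x,t) = exp(2t)u(x,t).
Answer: y(x, t) = -2exp(2t)sin(t)sin(2x) + exp(2t)sin(3x)cos(3t/2) - exp(2t)sin(4x)cos(2t)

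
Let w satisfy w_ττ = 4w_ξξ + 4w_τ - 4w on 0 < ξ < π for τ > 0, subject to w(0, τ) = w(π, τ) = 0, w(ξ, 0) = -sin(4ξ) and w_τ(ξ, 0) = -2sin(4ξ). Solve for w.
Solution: Substitute w = exp(2τ)u.
Then w_τ = exp(2τ)(u_τ + 2u), w_ττ = exp(2τ)(u_ττ + 4u_τ + 4u), w_ξξ = exp(2τ)u_ξξ; substituting and dividing by exp(2τ), the lower-order terms cancel: u_ττ = 4u_ξξ (standard wave equation).
Data for u: u(ξ,0) = w(ξ,0) = -sin(4ξ); u_τ(ξ,0) = w_τ(ξ,0) - 2w(ξ,0) = 0. The boundary conditions carry over: u(0,τ) = u(π,τ) = 0.
Separating variables: u = Σ [A_n cos(ω_n τ) + B_n sin(ω_n τ)] sin(nξ), ω_n = 2n. From ICs: A_4=-1.
So u(ξ,τ) = -sin(4ξ)cos(8τ), and w(ξ,τ) = exp(2τ)u(ξ,τ).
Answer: w(ξ, τ) = -exp(2τ)sin(4ξ)cos(8τ)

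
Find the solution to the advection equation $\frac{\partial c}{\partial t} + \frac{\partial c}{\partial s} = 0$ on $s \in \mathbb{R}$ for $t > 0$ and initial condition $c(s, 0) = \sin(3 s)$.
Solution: By method of characteristics (waves move right with speed 1):
Along characteristics $s - t =$ const, $c$ is constant, so $c(s,t) = f(s - t)$ with $f = c( \cdot , 0)$.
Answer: $c(s, t) = \sin(3 s - 3 t)$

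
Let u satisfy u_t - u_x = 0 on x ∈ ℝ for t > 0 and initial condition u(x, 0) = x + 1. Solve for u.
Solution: By characteristics (dx/dt = -1), u(x,t) = f(x + t) with f = u(·, 0).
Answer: u(x, t) = t + x + 1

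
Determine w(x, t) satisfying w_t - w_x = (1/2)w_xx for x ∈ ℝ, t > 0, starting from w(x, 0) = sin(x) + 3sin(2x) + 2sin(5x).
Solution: Change to a moving frame: let η = x + t, σ = t and write w(x,t) = u(η,σ).
By the chain rule w_t = u_σ + u_η, w_x = u_η, w_xx = u_ηη.
Then w_t - w_x = u_σ: the advection term cancels and the PDE becomes the heat equation u_σ = (1/2)u_ηη on η ∈ ℝ.
Initial data: u(η,0) = w(η,0) = sin(η) + 3sin(2η) + 2sin(5η).
On η ∈ ℝ each mode satisfies (sin(nη))″ = -n² sin(nη), so exp(-n²σ/2) sin(nη) solves the heat equation; by superposition u(η,σ) = Σ c_n exp(-n²σ/2) sin(nη).
Reading off the coefficients: c_1=1, c_2=3, c_5=2, so u(η,σ) = 3exp(-2σ)sin(2η) + exp(-σ/2)sin(η) + 2exp(-25σ/2)sin(5η).
Substituting back η = x + t, σ = t: w(x,t) = u(x + t, t).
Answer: w(x, t) = 3exp(-2t)sin(2t + 2x) + exp(-t/2)sin(t + x) + 2exp(-25t/2)sin(5t + 5x)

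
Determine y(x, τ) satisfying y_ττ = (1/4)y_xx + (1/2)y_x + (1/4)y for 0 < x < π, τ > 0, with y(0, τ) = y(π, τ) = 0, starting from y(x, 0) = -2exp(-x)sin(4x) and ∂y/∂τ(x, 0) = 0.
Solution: Substitute y = exp(-x)u.
Then y_x = exp(-x)(u_x - u), y_xx = exp(-x)(u_xx - 2u_x + u), y_ττ = exp(-x)u_ττ; substituting and dividing by exp(-x), the lower-order terms cancel: u_ττ = (1/4)u_xx (standard wave equation).
Data for u: u(x,0) = exp(x)y(x,0) = -2sin(4x); u_τ(x,0) = exp(x)y_τ(x,0) = 0. The boundary conditions carry over: u(0,τ) = u(π,τ) = 0.
Separating variables: u = Σ [A_n cos(ω_n τ) + B_n sin(ω_n τ)] sin(nx), ω_n = n/2. From ICs: A_4=-2.
So u(x,τ) = -2sin(4x)cos(2τ), and y(x,τ) = exp(-x)u(x,τ).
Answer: y(x, τ) = -2exp(-x)sin(4x)cos(2τ)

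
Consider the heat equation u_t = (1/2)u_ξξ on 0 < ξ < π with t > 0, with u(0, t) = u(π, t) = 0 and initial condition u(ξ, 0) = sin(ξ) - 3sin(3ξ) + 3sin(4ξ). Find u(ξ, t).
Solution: Using separation of variables u = X(ξ)T(t):
Eigenfunctions: sin(nξ), n = 1, 2, 3, ...
General solution: u(ξ, t) = Σ c_n sin(nξ) exp(-n² t/2)
Matching u(ξ,0) = sin(ξ) - 3sin(3ξ) + 3sin(4ξ) term by term: c_1=1, c_3=-3, c_4=3.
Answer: u(ξ, t) = 3exp(-8t)sin(4ξ) + exp(-t/2)sin(ξ) - 3exp(-9t/2)sin(3ξ)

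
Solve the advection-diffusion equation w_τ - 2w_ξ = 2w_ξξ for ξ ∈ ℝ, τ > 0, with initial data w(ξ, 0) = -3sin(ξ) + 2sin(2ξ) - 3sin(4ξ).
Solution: Moving frame: η = ξ + 2τ, σ = τ, w = u(η,σ), so w_τ = u_σ + 2u_η and w_ξξ = u_ηη.
Hence w_τ - 2w_ξ = u_σ and the PDE becomes the heat equation u_σ = 2u_ηη on η ∈ ℝ.
Initial data: u(η,0) = w(η,0) = -3sin(η) + 2sin(2η) - 3sin(4η). Each mode sin(nη) decays as exp(-2n²σ) on ℝ, so u(η,σ) = Σ c_n exp(-2n²σ) sin(nη) with c_1=-3, c_2=2, c_4=-3: u(η,σ) = -3exp(-2σ)sin(η) + 2exp(-8σ)sin(2η) - 3exp(-32σ)sin(4η).
Substituting back: w(ξ,τ) = u(ξ + 2τ, τ).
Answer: w(ξ, τ) = -3exp(-2τ)sin(ξ + 2τ) + 2exp(-8τ)sin(2ξ + 4τ) - 3exp(-32τ)sin(4ξ + 8τ)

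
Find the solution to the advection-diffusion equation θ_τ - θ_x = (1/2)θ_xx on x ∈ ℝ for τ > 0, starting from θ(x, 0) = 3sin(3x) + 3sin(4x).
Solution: Change to a moving frame: let η = x + τ, σ = τ and write θ(x,τ) = u(η,σ).
By the chain rule θ_τ = u_σ + u_η, θ_x = u_η, θ_xx = u_ηη.
Then θ_τ - θ_x = u_σ: the advection term cancels and the PDE becomes the heat equation u_σ = (1/2)u_ηη on η ∈ ℝ.
Initial data: u(η,0) = θ(η,0) = 3sin(3η) + 3sin(4η).
On η ∈ ℝ each mode satisfies (sin(nη))″ = -n² sin(nη), so exp(-n²σ/2) sin(nη) solves the heat equation; by superposition u(η,σ) = Σ c_n exp(-n²σ/2) sin(nη).
Reading off the coefficients: c_3=3, c_4=3, so u(η,σ) = 3exp(-8σ)sin(4η) + 3exp(-9σ/2)sin(3η).
Substituting back η = x + τ, σ = τ: θ(x,τ) = u(x + τ, τ).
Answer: θ(x, τ) = 3exp(-8τ)sin(4x + 4τ) + 3exp(-9τ/2)sin(3x + 3τ)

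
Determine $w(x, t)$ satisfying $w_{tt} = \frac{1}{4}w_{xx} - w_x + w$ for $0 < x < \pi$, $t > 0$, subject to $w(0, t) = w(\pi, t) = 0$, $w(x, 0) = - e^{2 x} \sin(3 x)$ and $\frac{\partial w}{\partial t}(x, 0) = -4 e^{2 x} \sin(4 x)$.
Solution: Substitute $w = e^{2x}u$, i.e. $u = e^{-2x}w$.
By the product rule, $w_x = e^{2x}(u_x + 2u)$, $w_{xx} = e^{2x}(u_{xx} + 4u_x + 4u)$, $w_{tt} = e^{2x}u_{tt}$.
Substituting into the PDE and dividing by $e^{2x}$: $u_{tt} = \frac{1}{4}(u_{xx} + 4u_x + 4u) - (u_x + 2u) + u$.
The lower-order terms cancel, leaving the standard wave equation $u_{tt} = \frac{1}{4}u_{xx}$.
Initial data for $u$: $u(x,0) = e^{-2x}w(x,0) = - \sin(3 x)$; $u_t(x,0) = e^{-2x}w_t(x,0) = -4 \sin(4 x)$. The boundary conditions carry over: $u(0,t) = u(\pi,t) = 0$.
Solve for $u$:
  Using separation of variables $u = X(x)T(t)$:
  Eigenfunctions: $\sin(nx)$, $n = 1, 2, 3, \ldots$
  General solution: $u(x, t) = \sum [A_n \cos(n t/2) + B_n \sin(n t/2)] \sin(nx)$
  From $u(x,0) = - \sin(3 x)$: $A_3=-1$. From $u_t(x,0) = -4 \sin(4 x)$, using $u_t(x,0) = \sum \omega_n B_n \sin(nx)$ with $\omega_n = n/2$: $B_4 = (-4)/2 = -2$.
Hence $u(x,t) = -2 \sin(2 t) \sin(4 x) - \sin(3 x) \cos(3 t/2)$.
Transform back: $w(x,t) = e^{2x}u(x,t)$.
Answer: $w(x, t) = -2 e^{2 x} \sin(2 t) \sin(4 x) -  e^{2 x} \sin(3 x) \cos(3 t/2)$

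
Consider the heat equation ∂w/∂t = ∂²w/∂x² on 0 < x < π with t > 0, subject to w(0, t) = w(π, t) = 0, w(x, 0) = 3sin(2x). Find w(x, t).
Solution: Separating variables: w = Σ c_n exp(-n²t) sin(nx). From w(x,0) = 3sin(2x): c_2=3.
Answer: w(x, t) = 3exp(-4t)sin(2x)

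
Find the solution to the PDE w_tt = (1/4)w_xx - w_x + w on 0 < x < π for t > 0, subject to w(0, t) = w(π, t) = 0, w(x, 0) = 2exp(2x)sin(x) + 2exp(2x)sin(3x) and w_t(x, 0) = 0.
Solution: Substitute w = exp(2x)u.
Then w_x = exp(2x)(u_x + 2u), w_xx = exp(2x)(u_xx + 4u_x + 4u), w_tt = exp(2x)u_tt; substituting and dividing by exp(2x), the lower-order terms cancel: u_tt = (1/4)u_xx (standard wave equation).
Data for u: u(x,0) = exp(-2x)w(x,0) = 2sin(x) + 2sin(3x); u_t(x,0) = exp(-2x)w_t(x,0) = 0. The boundary conditions carry over: u(0,t) = u(π,t) = 0.
Separating variables: u = Σ [A_n cos(ω_n t) + B_n sin(ω_n t)] sin(nx), ω_n = n/2. From ICs: A_1=2, A_3=2.
So u(x,t) = 2sin(x)cos(t/2) + 2sin(3x)cos(3t/2), and w(x,t) = exp(2x)u(x,t).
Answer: w(x, t) = 2exp(2x)sin(x)cos(t/2) + 2exp(2x)sin(3x)cos(3t/2)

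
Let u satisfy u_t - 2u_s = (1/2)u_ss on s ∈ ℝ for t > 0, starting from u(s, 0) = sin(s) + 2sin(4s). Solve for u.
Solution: Change to a moving frame: let η = s + 2t, σ = t and write u(s,t) = w(η,σ).
By the chain rule u_t = w_σ + 2w_η, u_s = w_η, u_ss = w_ηη.
Then u_t - 2u_s = w_σ: the advection term cancels and the PDE becomes the heat equation w_σ = (1/2)w_ηη on η ∈ ℝ.
Initial data: w(η,0) = u(η,0) = sin(η) + 2sin(4η).
On η ∈ ℝ each mode satisfies (sin(nη))″ = -n² sin(nη), so exp(-n²σ/2) sin(nη) solves the heat equation; by superposition w(η,σ) = Σ c_n exp(-n²σ/2) sin(nη).
Reading off the coefficients: c_1=1, c_4=2, so w(η,σ) = 2exp(-8σ)sin(4η) + exp(-σ/2)sin(η).
Substituting back η = s + 2t, σ = t: u(s,t) = w(s + 2t, t).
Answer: u(s, t) = 2exp(-8t)sin(4s + 8t) + exp(-t/2)sin(s + 2t)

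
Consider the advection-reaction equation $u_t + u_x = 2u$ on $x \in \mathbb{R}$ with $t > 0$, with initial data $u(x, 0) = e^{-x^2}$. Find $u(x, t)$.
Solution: Substitute $u = e^{2t}w$, i.e. $w = e^{-2t}u$.
By the product rule, $u_t = e^{2t}(w_t + 2w)$, $u_x = e^{2t}w_x$.
Substituting into the PDE and dividing by $e^{2t}$: $w_t + 2w + w_x = 2w$.
The lower-order terms cancel, leaving the standard advection equation $w_t + w_x = 0$.
Initial data for $w$: $w(x,0) = u(x,0) = e^{-x^2}$.
Solve for $w$:
  By method of characteristics (waves move right with speed 1):
  Along characteristics $x - t =$ const, $w$ is constant, so $w(x,t) = f(x - t)$ with $f = w( \cdot , 0)$.
Hence $w(x,t) = e^{-(-t + x)^2}$.
Transform back: $u(x,t) = e^{2t}w(x,t)$.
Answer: $u(x, t) = e^{2 t} e^{-(-t + x)^2}$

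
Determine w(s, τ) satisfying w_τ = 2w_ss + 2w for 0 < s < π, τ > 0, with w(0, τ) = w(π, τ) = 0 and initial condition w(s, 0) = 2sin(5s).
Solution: Substitute w = exp(2τ)u.
Then w_τ = exp(2τ)(u_τ + 2u), w_ss = exp(2τ)u_ss; substituting and dividing by exp(2τ), the lower-order terms cancel: u_τ = 2u_ss (standard heat equation).
Data for u: u(s,0) = w(s,0) = 2sin(5s). The boundary conditions carry over: u(0,τ) = u(π,τ) = 0.
Separating variables: u = Σ c_n exp(-2n²τ) sin(ns). From u(s,0) = 2sin(5s): c_5=2.
So u(s,τ) = 2exp(-50τ)sin(5s), and w(s,τ) = exp(2τ)u(s,τ).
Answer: w(s, τ) = 2exp(-48τ)sin(5s)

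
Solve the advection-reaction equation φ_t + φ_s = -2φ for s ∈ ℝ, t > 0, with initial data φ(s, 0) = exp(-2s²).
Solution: Substitute φ = exp(-2t)u.
Then φ_t = exp(-2t)(u_t - 2u), φ_s = exp(-2t)u_s; substituting and dividing by exp(-2t), the lower-order terms cancel: u_t + u_s = 0 (standard advection equation).
Data for u: u(s,0) = φ(s,0) = exp(-2s²).
By characteristics (ds/dt = 1), u(s,t) = f(s - t) with f = u(·, 0).
So u(s,t) = exp(-2(s - t)²), and φ(s,t) = exp(-2t)u(s,t).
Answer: φ(s, t) = exp(-2t)exp(-2(s - t)²)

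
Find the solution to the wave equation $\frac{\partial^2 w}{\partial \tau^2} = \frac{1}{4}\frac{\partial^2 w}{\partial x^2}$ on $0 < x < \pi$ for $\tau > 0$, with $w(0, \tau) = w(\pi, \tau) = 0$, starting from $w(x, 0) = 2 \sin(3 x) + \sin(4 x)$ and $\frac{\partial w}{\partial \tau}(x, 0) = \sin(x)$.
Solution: Separating variables: $w = \sum [A_n \cos(\omega_n \tau) + B_n \sin(\omega_n \tau)] \sin(nx)$, $\omega_n = n/2$. From ICs ($B_n$ = velocity coefficient / $\omega_n$): $A_3=2, A_4=1, B_1=2$.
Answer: $w(x, \tau) = 2 \sin(\tau/2) \sin(x) + 2 \sin(3 x) \cos(3 \tau/2) + \sin(4 x) \cos(2 \tau)$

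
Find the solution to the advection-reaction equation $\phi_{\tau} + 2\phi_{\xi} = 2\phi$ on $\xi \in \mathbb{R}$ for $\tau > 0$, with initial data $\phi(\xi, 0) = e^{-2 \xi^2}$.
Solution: Substitute $\phi = e^{2\tau}u$.
Then $\phi_{\tau} = e^{2\tau}(u_{\tau} + 2u)$, $\phi_{\xi} = e^{2\tau}u_{\xi}$; substituting and dividing by $e^{2\tau}$, the lower-order terms cancel: $u_{\tau} + 2u_{\xi} = 0$ (standard advection equation).
Data for $u$: $u(\xi,0) = \phi(\xi,0) = e^{-2 \xi^2}$.
By characteristics ($d\xi/d\tau = 2$), $u(\xi,\tau) = f(\xi - 2\tau)$ with $f = u( \cdot , 0)$.
So $u(\xi,\tau) = e^{-2 (\xi - 2 \tau)^2}$, and $\phi(\xi,\tau) = e^{2\tau}u(\xi,\tau)$.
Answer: $\phi(\xi, \tau) = e^{2 \tau} e^{-2 (-2 \tau + \xi)^2}$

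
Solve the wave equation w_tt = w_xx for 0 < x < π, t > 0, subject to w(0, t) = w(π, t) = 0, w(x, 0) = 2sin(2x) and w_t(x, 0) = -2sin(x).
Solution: Using separation of variables w = X(x)T(t):
Eigenfunctions: sin(nx), n = 1, 2, 3, ...
General solution: w(x, t) = Σ [A_n cos(n t) + B_n sin(n t)] sin(nx)
From w(x,0) = 2sin(2x): A_2=2. From w_t(x,0) = -2sin(x), using w_t(x,0) = Σ ω_n B_n sin(nx) with ω_n = n: B_1 = (-2)/1 = -2.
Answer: w(x, t) = -2sin(t)sin(x) + 2sin(2x)cos(2t)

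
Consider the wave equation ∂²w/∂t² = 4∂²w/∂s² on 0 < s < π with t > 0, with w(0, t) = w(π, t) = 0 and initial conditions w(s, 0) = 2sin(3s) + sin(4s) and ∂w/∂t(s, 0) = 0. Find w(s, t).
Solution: Separating variables: w = Σ [A_n cos(ω_n t) + B_n sin(ω_n t)] sin(ns), ω_n = 2n. From ICs: A_3=2, A_4=1.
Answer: w(s, t) = 2sin(3s)cos(6t) + sin(4s)cos(8t)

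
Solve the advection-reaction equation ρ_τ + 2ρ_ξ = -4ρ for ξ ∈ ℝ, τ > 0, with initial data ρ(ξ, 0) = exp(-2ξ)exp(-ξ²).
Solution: Substitute ρ = exp(-2ξ)u, i.e. u = exp(2ξ)ρ.
By the product rule, ρ_ξ = exp(-2ξ)(u_ξ - 2u), ρ_τ = exp(-2ξ)u_τ.
Substituting into the PDE and dividing by exp(-2ξ): u_τ + 2(u_ξ - 2u) = -4u.
The lower-order terms cancel, leaving the standard advection equation u_τ + 2u_ξ = 0.
Initial data for u: u(ξ,0) = exp(2ξ)ρ(ξ,0) = exp(-ξ²).
Solve for u:
  By method of characteristics (waves move right with speed 2):
  Along characteristics ξ - 2τ = const, u is constant, so u(ξ,τ) = f(ξ - 2τ) with f = u(·, 0).
Hence u(ξ,τ) = exp(-(ξ - 2τ)²).
Transform back: ρ(ξ,τ) = exp(-2ξ)u(ξ,τ).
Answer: ρ(ξ, τ) = exp(-2ξ)exp(-(ξ - 2τ)²)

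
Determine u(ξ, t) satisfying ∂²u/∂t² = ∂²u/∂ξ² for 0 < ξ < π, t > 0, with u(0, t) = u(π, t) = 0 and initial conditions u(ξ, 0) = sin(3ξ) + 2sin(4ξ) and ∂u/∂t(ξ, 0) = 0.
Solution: Separating variables: u = Σ [A_n cos(ω_n t) + B_n sin(ω_n t)] sin(nξ), ω_n = n. From ICs: A_3=1, A_4=2.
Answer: u(ξ, t) = sin(3ξ)cos(3t) + 2sin(4ξ)cos(4t)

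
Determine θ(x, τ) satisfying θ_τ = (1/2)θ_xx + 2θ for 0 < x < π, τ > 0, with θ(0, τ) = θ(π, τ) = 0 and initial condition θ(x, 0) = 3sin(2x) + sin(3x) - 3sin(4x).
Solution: Substitute θ = exp(2τ)u.
Then θ_τ = exp(2τ)(u_τ + 2u), θ_xx = exp(2τ)u_xx; substituting and dividing by exp(2τ), the lower-order terms cancel: u_τ = (1/2)u_xx (standard heat equation).
Data for u: u(x,0) = θ(x,0) = 3sin(2x) + sin(3x) - 3sin(4x). The boundary conditions carry over: u(0,τ) = u(π,τ) = 0.
Separating variables: u = Σ c_n exp(-n²τ/2) sin(nx). From u(x,0) = 3sin(2x) + sin(3x) - 3sin(4x): c_2=3, c_3=1, c_4=-3.
So u(x,τ) = 3exp(-2τ)sin(2x) - 3exp(-8τ)sin(4x) + exp(-9τ/2)sin(3x), and θ(x,τ) = exp(2τ)u(x,τ).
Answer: θ(x, τ) = 3sin(2x) - 3exp(-6τ)sin(4x) + exp(-5τ/2)sin(3x)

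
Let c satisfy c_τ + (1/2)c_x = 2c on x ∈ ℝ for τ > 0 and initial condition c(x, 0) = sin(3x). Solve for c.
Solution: Substitute c = exp(2τ)u, i.e. u = exp(-2τ)c.
By the product rule, c_τ = exp(2τ)(u_τ + 2u), c_x = exp(2τ)u_x.
Substituting into the PDE and dividing by exp(2τ): u_τ + 2u + (1/2)u_x = 2u.
The lower-order terms cancel, leaving the standard advection equation u_τ + (1/2)u_x = 0.
Initial data for u: u(x,0) = c(x,0) = sin(3x).
Solve for u:
  By method of characteristics (waves move right with speed 1/2):
  Along characteristics x - (1/2)τ = const, u is constant, so u(x,τ) = f(x - (1/2)τ) with f = u(·, 0).
Hence u(x,τ) = sin(3x - 3τ/2).
Transform back: c(x,τ) = exp(2τ)u(x,τ).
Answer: c(x, τ) = exp(2τ)sin(3x - 3τ/2)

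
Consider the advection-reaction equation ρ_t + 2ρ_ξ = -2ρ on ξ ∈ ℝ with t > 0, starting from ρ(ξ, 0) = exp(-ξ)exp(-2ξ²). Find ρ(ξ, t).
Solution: Substitute ρ = exp(-ξ)u, i.e. u = exp(ξ)ρ.
By the product rule, ρ_ξ = exp(-ξ)(u_ξ - u), ρ_t = exp(-ξ)u_t.
Substituting into the PDE and dividing by exp(-ξ): u_t + 2(u_ξ - u) = -2u.
The lower-order terms cancel, leaving the standard advection equation u_t + 2u_ξ = 0.
Initial data for u: u(ξ,0) = exp(ξ)ρ(ξ,0) = exp(-2ξ²).
Solve for u:
  By method of characteristics (waves move right with speed 2):
  Along characteristics ξ - 2t = const, u is constant, so u(ξ,t) = f(ξ - 2t) with f = u(·, 0).
Hence u(ξ,t) = exp(-2(-2t + ξ)²).
Transform back: ρ(ξ,t) = exp(-ξ)u(ξ,t).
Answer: ρ(ξ, t) = exp(-ξ)exp(-2(-2t + ξ)²)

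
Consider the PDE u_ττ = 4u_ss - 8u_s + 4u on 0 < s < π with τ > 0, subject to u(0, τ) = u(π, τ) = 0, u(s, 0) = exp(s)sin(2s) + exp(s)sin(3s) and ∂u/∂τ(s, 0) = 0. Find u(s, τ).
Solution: Substitute u = exp(s)w, i.e. w = exp(-s)u.
By the product rule, u_s = exp(s)(w_s + w), u_ss = exp(s)(w_ss + 2w_s + w), u_ττ = exp(s)w_ττ.
Substituting into the PDE and dividing by exp(s): w_ττ = 4(w_ss + 2w_s + w) - 8(w_s + w) + 4w.
The lower-order terms cancel, leaving the standard wave equation w_ττ = 4w_ss.
Initial data for w: w(s,0) = exp(-s)u(s,0) = sin(2s) + sin(3s); w_τ(s,0) = exp(-s)u_τ(s,0) = 0. The boundary conditions carry over: w(0,τ) = w(π,τ) = 0.
Solve for w:
  Using separation of variables w = X(s)T(τ):
  Eigenfunctions: sin(ns), n = 1, 2, 3, ...
  General solution: w(s, τ) = Σ [A_n cos(2n τ) + B_n sin(2n τ)] sin(ns)
  From w(s,0) = sin(2s) + sin(3s): A_2=1, A_3=1. From w_τ(s,0) = 0: all B_n = 0.
Hence w(s,τ) = sin(2s)cos(4τ) + sin(3s)cos(6τ).
Transform back: u(s,τ) = exp(s)w(s,τ).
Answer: u(s, τ) = exp(s)sin(2s)cos(4τ) + exp(s)sin(3s)cos(6τ)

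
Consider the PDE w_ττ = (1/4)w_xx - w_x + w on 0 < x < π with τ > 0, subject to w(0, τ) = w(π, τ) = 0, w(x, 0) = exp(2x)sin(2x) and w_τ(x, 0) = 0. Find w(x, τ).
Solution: Substitute w = exp(2x)u.
Then w_x = exp(2x)(u_x + 2u), w_xx = exp(2x)(u_xx + 4u_x + 4u), w_ττ = exp(2x)u_ττ; substituting and dividing by exp(2x), the lower-order terms cancel: u_ττ = (1/4)u_xx (standard wave equation).
Data for u: u(x,0) = exp(-2x)w(x,0) = sin(2x); u_τ(x,0) = exp(-2x)w_τ(x,0) = 0. The boundary conditions carry over: u(0,τ) = u(π,τ) = 0.
Separating variables: u = Σ [A_n cos(ω_n τ) + B_n sin(ω_n τ)] sin(nx), ω_n = n/2. From ICs: A_2=1.
So u(x,τ) = sin(2x)cos(τ), and w(x,τ) = exp(2x)u(x,τ).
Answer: w(x, τ) = exp(2x)sin(2x)cos(τ)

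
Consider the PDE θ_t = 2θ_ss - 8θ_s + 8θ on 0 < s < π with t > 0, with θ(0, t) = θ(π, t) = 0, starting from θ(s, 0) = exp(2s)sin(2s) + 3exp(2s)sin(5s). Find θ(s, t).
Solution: Substitute θ = exp(2s)u, i.e. u = exp(-2s)θ.
By the product rule, θ_s = exp(2s)(u_s + 2u), θ_ss = exp(2s)(u_ss + 4u_s + 4u), θ_t = exp(2s)u_t.
Substituting into the PDE and dividing by exp(2s): u_t = 2(u_ss + 4u_s + 4u) - 8(u_s + 2u) + 8u.
The lower-order terms cancel, leaving the standard heat equation u_t = 2u_ss.
Initial data for u: u(s,0) = exp(-2s)θ(s,0) = sin(2s) + 3sin(5s). The boundary conditions carry over: u(0,t) = u(π,t) = 0.
Solve for u:
  Using separation of variables u = X(s)G(t):
  Eigenfunctions: sin(ns), n = 1, 2, 3, ...
  General solution: u(s, t) = Σ c_n sin(ns) exp(-2n² t)
  Matching u(s,0) = sin(2s) + 3sin(5s) term by term: c_2=1, c_5=3.
Hence u(s,t) = exp(-8t)sin(2s) + 3exp(-50t)sin(5s).
Transform back: θ(s,t) = exp(2s)u(s,t).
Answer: θ(s, t) = exp(2s)exp(-8t)sin(2s) + 3exp(2s)exp(-50t)sin(5s)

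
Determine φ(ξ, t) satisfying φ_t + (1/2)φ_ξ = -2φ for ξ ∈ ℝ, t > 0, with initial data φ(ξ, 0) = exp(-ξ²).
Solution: Substitute φ = exp(-2t)u, i.e. u = exp(2t)φ.
By the product rule, φ_t = exp(-2t)(u_t - 2u), φ_ξ = exp(-2t)u_ξ.
Substituting into the PDE and dividing by exp(-2t): u_t - 2u + (1/2)u_ξ = -2u.
The lower-order terms cancel, leaving the standard advection equation u_t + (1/2)u_ξ = 0.
Initial data for u: u(ξ,0) = φ(ξ,0) = exp(-ξ²).
Solve for u:
  By method of characteristics (waves move right with speed 1/2):
  Along characteristics ξ - (1/2)t = const, u is constant, so u(ξ,t) = f(ξ - (1/2)t) with f = u(·, 0).
Hence u(ξ,t) = exp(-(-t/2 + ξ)²).
Transform back: φ(ξ,t) = exp(-2t)u(ξ,t).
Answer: φ(ξ, t) = exp(-2t)exp(-(-t/2 + ξ)²)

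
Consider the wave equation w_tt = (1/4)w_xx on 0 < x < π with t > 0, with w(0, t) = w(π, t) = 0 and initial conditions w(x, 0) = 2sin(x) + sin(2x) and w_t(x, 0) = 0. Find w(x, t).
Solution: Separating variables: w = Σ [A_n cos(ω_n t) + B_n sin(ω_n t)] sin(nx), ω_n = n/2. From ICs: A_1=2, A_2=1.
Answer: w(x, t) = 2sin(x)cos(t/2) + sin(2x)cos(t)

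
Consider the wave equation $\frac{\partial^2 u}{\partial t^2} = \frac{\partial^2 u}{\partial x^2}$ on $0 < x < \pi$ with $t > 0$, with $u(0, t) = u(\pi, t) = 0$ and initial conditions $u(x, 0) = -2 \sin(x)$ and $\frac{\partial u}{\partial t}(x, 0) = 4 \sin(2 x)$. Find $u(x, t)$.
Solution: Separating variables: $u = \sum [A_n \cos(\omega_n t) + B_n \sin(\omega_n t)] \sin(nx)$, $\omega_n = n$. From ICs ($B_n$ = velocity coefficient / $\omega_n$): $A_1=-2, B_2=2$.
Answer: $u(x, t) = 2 \sin(2 t) \sin(2 x) - 2 \sin(x) \cos(t)$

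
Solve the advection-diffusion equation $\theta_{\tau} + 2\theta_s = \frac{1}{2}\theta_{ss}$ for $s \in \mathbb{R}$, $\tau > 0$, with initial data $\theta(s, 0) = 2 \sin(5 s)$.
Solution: Moving frame: $\eta = s - 2\tau$, $\sigma = \tau$, $\theta = u(\eta,\sigma)$, so $\theta_{\tau} = u_{\sigma} - 2u_{\eta}$ and $\theta_{ss} = u_{\eta\eta}$.
Hence $\theta_{\tau} + 2\theta_s = u_{\sigma}$ and the PDE becomes the heat equation $u_{\sigma} = \frac{1}{2}u_{\eta\eta}$ on $\eta \in \mathbb{R}$.
Initial data: $u(\eta,0) = \theta(\eta,0) = 2 \sin(5 \eta)$. Each mode $\sin(n\eta)$ decays as $e^{-n^2\sigma/2}$ on $\mathbb{R}$, so $u(\eta,\sigma) = \sum c_n e^{-n^2\sigma/2} \sin(n\eta)$ with $c_5=2$: $u(\eta,\sigma) = 2 e^{-25 \sigma/2} \sin(5 \eta)$.
Substituting back: $\theta(s,\tau) = u(s - 2\tau, \tau)$.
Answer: $\theta(s, \tau) = -2 e^{-25 \tau/2} \sin(10 \tau - 5 s)$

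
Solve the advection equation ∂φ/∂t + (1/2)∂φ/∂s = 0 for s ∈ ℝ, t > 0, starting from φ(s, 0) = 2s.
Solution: By characteristics (ds/dt = 1/2), φ(s,t) = f(s - (1/2)t) with f = φ(·, 0).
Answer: φ(s, t) = 2s - t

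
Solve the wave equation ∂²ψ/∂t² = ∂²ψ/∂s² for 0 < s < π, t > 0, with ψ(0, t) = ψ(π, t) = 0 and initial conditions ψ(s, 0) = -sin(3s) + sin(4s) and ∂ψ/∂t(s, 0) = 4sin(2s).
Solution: Using separation of variables ψ = X(s)T(t):
Eigenfunctions: sin(ns), n = 1, 2, 3, ...
General solution: ψ(s, t) = Σ [A_n cos(n t) + B_n sin(n t)] sin(ns)
From ψ(s,0) = -sin(3s) + sin(4s): A_3=-1, A_4=1. From ψ_t(s,0) = 4sin(2s), using ψ_t(s,0) = Σ ω_n B_n sin(ns) with ω_n = n: B_2 = 4/2 = 2.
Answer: ψ(s, t) = 2sin(2s)sin(2t) - sin(3s)cos(3t) + sin(4s)cos(4t)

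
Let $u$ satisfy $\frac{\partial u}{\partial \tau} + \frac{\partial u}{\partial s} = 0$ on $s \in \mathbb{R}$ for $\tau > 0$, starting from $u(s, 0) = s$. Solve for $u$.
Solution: By method of characteristics (waves move right with speed 1):
Along characteristics $s - \tau =$ const, $u$ is constant, so $u(s,\tau) = f(s - \tau)$ with $f = u( \cdot , 0)$.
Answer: $u(s, \tau) = - \tau + s$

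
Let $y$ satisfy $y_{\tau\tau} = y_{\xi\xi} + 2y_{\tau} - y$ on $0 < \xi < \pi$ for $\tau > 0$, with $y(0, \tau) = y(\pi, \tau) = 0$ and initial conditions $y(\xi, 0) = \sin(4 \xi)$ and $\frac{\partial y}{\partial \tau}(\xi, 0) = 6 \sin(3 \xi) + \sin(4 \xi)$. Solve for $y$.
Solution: Substitute $y = e^{\tau}u$.
Then $y_{\tau} = e^{\tau}(u_{\tau} + u)$, $y_{\tau\tau} = e^{\tau}(u_{\tau\tau} + 2u_{\tau} + u)$, $y_{\xi\xi} = e^{\tau}u_{\xi\xi}$; substituting and dividing by $e^{\tau}$, the lower-order terms cancel: $u_{\tau\tau} = u_{\xi\xi}$ (standard wave equation).
Data for $u$: $u(\xi,0) = y(\xi,0) = \sin(4 \xi)$; $u_{\tau}(\xi,0) = y_{\tau}(\xi,0) - y(\xi,0) = 6 \sin(3 \xi)$. The boundary conditions carry over: $u(0,\tau) = u(\pi,\tau) = 0$.
Separating variables: $u = \sum [A_n \cos(\omega_n \tau) + B_n \sin(\omega_n \tau)] \sin(n\xi)$, $\omega_n = n$. From ICs ($B_n$ = velocity coefficient / $\omega_n$): $A_4=1, B_3=2$.
So $u(\xi,\tau) = 2 \sin(3 \xi) \sin(3 \tau) + \sin(4 \xi) \cos(4 \tau)$, and $y(\xi,\tau) = e^{\tau}u(\xi,\tau)$.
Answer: $y(\xi, \tau) = 2 e^{\tau} \sin(3 \tau) \sin(3 \xi) + e^{\tau} \sin(4 \xi) \cos(4 \tau)$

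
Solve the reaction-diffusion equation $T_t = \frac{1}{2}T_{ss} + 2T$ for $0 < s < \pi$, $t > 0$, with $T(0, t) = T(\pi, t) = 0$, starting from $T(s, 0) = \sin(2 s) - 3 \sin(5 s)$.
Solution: Substitute $T = e^{2t}u$, i.e. $u = e^{-2t}T$.
By the product rule, $T_t = e^{2t}(u_t + 2u)$, $T_{ss} = e^{2t}u_{ss}$.
Substituting into the PDE and dividing by $e^{2t}$: $u_t + 2u = \frac{1}{2}u_{ss} + 2u$.
The lower-order terms cancel, leaving the standard heat equation $u_t = \frac{1}{2}u_{ss}$.
Initial data for $u$: $u(s,0) = T(s,0) = \sin(2 s) - 3 \sin(5 s)$. The boundary conditions carry over: $u(0,t) = u(\pi,t) = 0$.
Solve for $u$:
  Using separation of variables $u = X(s)G(t)$:
  Eigenfunctions: $\sin(ns)$, $n = 1, 2, 3, \ldots$
  General solution: $u(s, t) = \sum c_n \sin(ns) e^{-n^2 t/2}$
  Matching $u(s,0) = \sin(2 s) - 3 \sin(5 s)$ term by term: $c_2=1, c_5=-3$.
Hence $u(s,t) = e^{-2 t} \sin(2 s) - 3 e^{-25 t/2} \sin(5 s)$.
Transform back: $T(s,t) = e^{2t}u(s,t)$.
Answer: $T(s, t) = \sin(2 s) - 3 e^{-21 t/2} \sin(5 s)$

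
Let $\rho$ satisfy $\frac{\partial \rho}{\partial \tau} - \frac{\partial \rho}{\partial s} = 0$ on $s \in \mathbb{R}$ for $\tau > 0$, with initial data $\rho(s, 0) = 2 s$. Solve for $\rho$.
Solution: By characteristics ($ds/d\tau = -1$), $\rho(s,\tau) = f(s + \tau)$ with $f = \rho( \cdot , 0)$.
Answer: $\rho(s, \tau) = 2 \tau + 2 s$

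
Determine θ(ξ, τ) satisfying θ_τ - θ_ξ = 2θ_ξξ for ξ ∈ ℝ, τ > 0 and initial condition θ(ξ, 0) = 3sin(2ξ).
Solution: Change to a moving frame: let η = ξ + τ, σ = τ and write θ(ξ,τ) = u(η,σ).
By the chain rule θ_τ = u_σ + u_η, θ_ξ = u_η, θ_ξξ = u_ηη.
Then θ_τ - θ_ξ = u_σ: the advection term cancels and the PDE becomes the heat equation u_σ = 2u_ηη on η ∈ ℝ.
Initial data: u(η,0) = θ(η,0) = 3sin(2η).
On η ∈ ℝ each mode satisfies (sin(nη))″ = -n² sin(nη), so exp(-2n²σ) sin(nη) solves the heat equation; by superposition u(η,σ) = Σ c_n exp(-2n²σ) sin(nη).
Reading off the coefficients: c_2=3, so u(η,σ) = 3exp(-8σ)sin(2η).
Substituting back η = ξ + τ, σ = τ: θ(ξ,τ) = u(ξ + τ, τ).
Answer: θ(ξ, τ) = 3exp(-8τ)sin(2ξ + 2τ)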